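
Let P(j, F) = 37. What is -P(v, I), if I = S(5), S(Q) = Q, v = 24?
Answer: -37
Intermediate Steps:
I = 5
-P(v, I) = -1*37 = -37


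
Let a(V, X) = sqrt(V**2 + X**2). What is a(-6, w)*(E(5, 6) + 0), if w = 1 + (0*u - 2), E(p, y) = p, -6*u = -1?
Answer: 5*sqrt(37) ≈ 30.414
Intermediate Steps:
u = 1/6 (u = -1/6*(-1) = 1/6 ≈ 0.16667)
w = -1 (w = 1 + (0*(1/6) - 2) = 1 + (0 - 2) = 1 - 2 = -1)
a(-6, w)*(E(5, 6) + 0) = sqrt((-6)**2 + (-1)**2)*(5 + 0) = sqrt(36 + 1)*5 = sqrt(37)*5 = 5*sqrt(37)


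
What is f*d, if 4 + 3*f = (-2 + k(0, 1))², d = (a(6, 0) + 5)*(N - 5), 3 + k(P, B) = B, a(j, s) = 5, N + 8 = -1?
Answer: -560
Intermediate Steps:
N = -9 (N = -8 - 1 = -9)
k(P, B) = -3 + B
d = -140 (d = (5 + 5)*(-9 - 5) = 10*(-14) = -140)
f = 4 (f = -4/3 + (-2 + (-3 + 1))²/3 = -4/3 + (-2 - 2)²/3 = -4/3 + (⅓)*(-4)² = -4/3 + (⅓)*16 = -4/3 + 16/3 = 4)
f*d = 4*(-140) = -560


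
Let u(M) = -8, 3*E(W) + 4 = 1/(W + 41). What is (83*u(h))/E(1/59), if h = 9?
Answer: 1606880/3207 ≈ 501.05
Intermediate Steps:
E(W) = -4/3 + 1/(3*(41 + W)) (E(W) = -4/3 + 1/(3*(W + 41)) = -4/3 + 1/(3*(41 + W)))
(83*u(h))/E(1/59) = (83*(-8))/(((-163 - 4/59)/(3*(41 + 1/59)))) = -664*3*(41 + 1/59)/(-163 - 4*1/59) = -664*7260/(59*(-163 - 4/59)) = -664/((⅓)*(59/2420)*(-9621/59)) = -664/(-3207/2420) = -664*(-2420/3207) = 1606880/3207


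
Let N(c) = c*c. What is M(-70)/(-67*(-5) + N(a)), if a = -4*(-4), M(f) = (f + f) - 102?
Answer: -242/591 ≈ -0.40948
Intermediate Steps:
M(f) = -102 + 2*f (M(f) = 2*f - 102 = -102 + 2*f)
a = 16
N(c) = c²
M(-70)/(-67*(-5) + N(a)) = (-102 + 2*(-70))/(-67*(-5) + 16²) = (-102 - 140)/(335 + 256) = -242/591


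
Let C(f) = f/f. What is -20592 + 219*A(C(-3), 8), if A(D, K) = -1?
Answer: -20811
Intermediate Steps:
C(f) = 1
-20592 + 219*A(C(-3), 8) = -20592 + 219*(-1) = -20592 - 219 = -20811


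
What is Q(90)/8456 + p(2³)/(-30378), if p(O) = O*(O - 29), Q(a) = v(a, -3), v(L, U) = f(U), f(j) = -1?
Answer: 231705/42812728 ≈ 0.0054121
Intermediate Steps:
v(L, U) = -1
Q(a) = -1
p(O) = O*(-29 + O)
Q(90)/8456 + p(2³)/(-30378) = -1/8456 + (2³*(-29 + 2³))/(-30378) = -1*1/8456 + (8*(-29 + 8))*(-1/30378) = -1/8456 + (8*(-21))*(-1/30378) = -1/8456 - 168*(-1/30378) = -1/8456 + 28/5063 = 231705/42812728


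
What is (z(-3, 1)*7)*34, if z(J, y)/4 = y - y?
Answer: 0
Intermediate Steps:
z(J, y) = 0 (z(J, y) = 4*(y - y) = 4*0 = 0)
(z(-3, 1)*7)*34 = (0*7)*34 = 0*34 = 0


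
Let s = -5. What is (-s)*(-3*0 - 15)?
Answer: -75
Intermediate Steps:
(-s)*(-3*0 - 15) = (-1*(-5))*(-3*0 - 15) = 5*(0 - 15) = 5*(-15) = -75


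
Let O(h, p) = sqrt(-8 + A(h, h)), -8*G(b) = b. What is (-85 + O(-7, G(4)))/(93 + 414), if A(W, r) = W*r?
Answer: -85/507 + sqrt(41)/507 ≈ -0.15502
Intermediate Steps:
G(b) = -b/8
O(h, p) = sqrt(-8 + h**2) (O(h, p) = sqrt(-8 + h*h) = sqrt(-8 + h**2))
(-85 + O(-7, G(4)))/(93 + 414) = (-85 + sqrt(-8 + (-7)**2))/(93 + 414) = (-85 + sqrt(-8 + 49))/507 = (-85 + sqrt(41))*(1/507) = -85/507 + sqrt(41)/507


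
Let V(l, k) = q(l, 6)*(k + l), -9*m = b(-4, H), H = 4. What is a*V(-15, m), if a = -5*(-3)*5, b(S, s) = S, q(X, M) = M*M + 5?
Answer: -134275/3 ≈ -44758.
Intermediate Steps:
q(X, M) = 5 + M² (q(X, M) = M² + 5 = 5 + M²)
m = 4/9 (m = -⅑*(-4) = 4/9 ≈ 0.44444)
a = 75 (a = 15*5 = 75)
V(l, k) = 41*k + 41*l (V(l, k) = (5 + 6²)*(k + l) = (5 + 36)*(k + l) = 41*(k + l) = 41*k + 41*l)
a*V(-15, m) = 75*(41*(4/9) + 41*(-15)) = 75*(164/9 - 615) = 75*(-5371/9) = -134275/3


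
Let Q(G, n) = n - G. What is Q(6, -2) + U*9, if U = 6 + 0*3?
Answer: 46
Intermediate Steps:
U = 6 (U = 6 + 0 = 6)
Q(6, -2) + U*9 = (-2 - 1*6) + 6*9 = (-2 - 6) + 54 = -8 + 54 = 46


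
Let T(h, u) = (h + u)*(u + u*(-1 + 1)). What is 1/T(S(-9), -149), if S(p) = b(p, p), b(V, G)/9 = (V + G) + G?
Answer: 1/58408 ≈ 1.7121e-5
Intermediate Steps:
b(V, G) = 9*V + 18*G (b(V, G) = 9*((V + G) + G) = 9*((G + V) + G) = 9*(V + 2*G) = 9*V + 18*G)
S(p) = 27*p (S(p) = 9*p + 18*p = 27*p)
T(h, u) = u*(h + u) (T(h, u) = (h + u)*(u + u*0) = (h + u)*(u + 0) = (h + u)*u = u*(h + u))
1/T(S(-9), -149) = 1/(-149*(27*(-9) - 149)) = 1/(-149*(-243 - 149)) = 1/(-149*(-392)) = 1/58408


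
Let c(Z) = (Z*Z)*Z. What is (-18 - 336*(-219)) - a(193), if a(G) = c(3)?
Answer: 73539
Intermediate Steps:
c(Z) = Z³ (c(Z) = Z²*Z = Z³)
a(G) = 27 (a(G) = 3³ = 27)
(-18 - 336*(-219)) - a(193) = (-18 - 336*(-219)) - 1*27 = (-18 + 73584) - 27 = 73566 - 27 = 73539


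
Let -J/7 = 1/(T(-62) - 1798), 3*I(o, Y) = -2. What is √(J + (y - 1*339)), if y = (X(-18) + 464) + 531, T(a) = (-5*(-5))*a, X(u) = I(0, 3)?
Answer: √204047859/558 ≈ 25.600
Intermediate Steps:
I(o, Y) = -⅔ (I(o, Y) = (⅓)*(-2) = -⅔)
X(u) = -⅔
T(a) = 25*a
J = 7/3348 (J = -7/(25*(-62) - 1798) = -7/(-1550 - 1798) = -7/(-3348) = -7*(-1/3348) = 7/3348 ≈ 0.0020908)
y = 2983/3 (y = (-⅔ + 464) + 531 = 1390/3 + 531 = 2983/3 ≈ 994.33)
√(J + (y - 1*339)) = √(7/3348 + (2983/3 - 1*339)) = √(7/3348 + (2983/3 - 339)) = √(7/3348 + 1966/3) = √(2194063/3348) = √204047859/558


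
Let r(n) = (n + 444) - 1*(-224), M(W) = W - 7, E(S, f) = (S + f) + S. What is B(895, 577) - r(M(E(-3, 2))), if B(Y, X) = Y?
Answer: 238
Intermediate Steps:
E(S, f) = f + 2*S
M(W) = -7 + W
r(n) = 668 + n (r(n) = (444 + n) + 224 = 668 + n)
B(895, 577) - r(M(E(-3, 2))) = 895 - (668 + (-7 + (2 + 2*(-3)))) = 895 - (668 + (-7 + (2 - 6))) = 895 - (668 + (-7 - 4)) = 895 - (668 - 11) = 895 - 1*657 = 895 - 657 = 238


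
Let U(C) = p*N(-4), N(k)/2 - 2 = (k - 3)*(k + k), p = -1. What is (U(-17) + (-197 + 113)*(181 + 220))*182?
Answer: -6151600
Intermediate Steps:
N(k) = 4 + 4*k*(-3 + k) (N(k) = 4 + 2*((k - 3)*(k + k)) = 4 + 2*((-3 + k)*(2*k)) = 4 + 2*(2*k*(-3 + k)) = 4 + 4*k*(-3 + k))
U(C) = -116 (U(C) = -(4 - 12*(-4) + 4*(-4)**2) = -(4 + 48 + 4*16) = -(4 + 48 + 64) = -1*116 = -116)
(U(-17) + (-197 + 113)*(181 + 220))*182 = (-116 + (-197 + 113)*(181 + 220))*182 = (-116 - 84*401)*182 = (-116 - 33684)*182 = -33800*182 = -6151600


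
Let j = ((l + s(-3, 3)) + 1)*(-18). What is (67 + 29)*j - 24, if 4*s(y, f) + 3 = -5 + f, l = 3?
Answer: -4776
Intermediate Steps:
s(y, f) = -2 + f/4 (s(y, f) = -3/4 + (-5 + f)/4 = -3/4 + (-5/4 + f/4) = -2 + f/4)
j = -99/2 (j = ((3 + (-2 + (1/4)*3)) + 1)*(-18) = ((3 + (-2 + 3/4)) + 1)*(-18) = ((3 - 5/4) + 1)*(-18) = (7/4 + 1)*(-18) = (11/4)*(-18) = -99/2 ≈ -49.500)
(67 + 29)*j - 24 = (67 + 29)*(-99/2) - 24 = 96*(-99/2) - 24 = -4752 - 24 = -4776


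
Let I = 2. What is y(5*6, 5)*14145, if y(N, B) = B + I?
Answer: 99015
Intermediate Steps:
y(N, B) = 2 + B (y(N, B) = B + 2 = 2 + B)
y(5*6, 5)*14145 = (2 + 5)*14145 = 7*14145 = 99015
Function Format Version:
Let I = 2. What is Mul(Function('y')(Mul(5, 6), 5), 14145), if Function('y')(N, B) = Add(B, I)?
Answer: 99015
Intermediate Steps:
Function('y')(N, B) = Add(2, B) (Function('y')(N, B) = Add(B, 2) = Add(2, B))
Mul(Function('y')(Mul(5, 6), 5), 14145) = Mul(Add(2, 5), 14145) = Mul(7, 14145) = 99015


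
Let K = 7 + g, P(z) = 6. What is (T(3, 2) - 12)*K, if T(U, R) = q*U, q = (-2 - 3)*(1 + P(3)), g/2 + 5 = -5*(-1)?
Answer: -819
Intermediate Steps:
g = 0 (g = -10 + 2*(-5*(-1)) = -10 + 2*5 = -10 + 10 = 0)
q = -35 (q = (-2 - 3)*(1 + 6) = -5*7 = -35)
K = 7 (K = 7 + 0 = 7)
T(U, R) = -35*U
(T(3, 2) - 12)*K = (-35*3 - 12)*7 = (-105 - 12)*7 = -117*7 = -819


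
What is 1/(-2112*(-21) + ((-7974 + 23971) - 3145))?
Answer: 1/57204 ≈ 1.7481e-5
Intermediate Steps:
1/(-2112*(-21) + ((-7974 + 23971) - 3145)) = 1/(44352 + (15997 - 3145)) = 1/(44352 + 12852) = 1/57204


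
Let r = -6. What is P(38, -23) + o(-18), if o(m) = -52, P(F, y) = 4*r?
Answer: -76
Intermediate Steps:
P(F, y) = -24 (P(F, y) = 4*(-6) = -24)
P(38, -23) + o(-18) = -24 - 52 = -76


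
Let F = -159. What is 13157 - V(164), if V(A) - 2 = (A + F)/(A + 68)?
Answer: 3051955/232 ≈ 13155.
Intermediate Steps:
V(A) = 2 + (-159 + A)/(68 + A) (V(A) = 2 + (A - 159)/(A + 68) = 2 + (-159 + A)/(68 + A))
13157 - V(164) = 13157 - (-23 + 3*164)/(68 + 164) = 13157 - (-23 + 492)/232 = 13157 - 469/232 = 3051955/232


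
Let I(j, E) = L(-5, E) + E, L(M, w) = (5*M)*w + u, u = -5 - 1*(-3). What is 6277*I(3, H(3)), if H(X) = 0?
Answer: -12554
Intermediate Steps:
u = -2 (u = -5 + 3 = -2)
L(M, w) = -2 + 5*M*w (L(M, w) = (5*M)*w - 2 = 5*M*w - 2 = -2 + 5*M*w)
I(j, E) = -2 - 24*E (I(j, E) = (-2 + 5*(-5)*E) + E = (-2 - 25*E) + E = -2 - 24*E)
6277*I(3, H(3)) = 6277*(-2 - 24*0) = 6277*(-2 + 0) = 6277*(-2) = -12554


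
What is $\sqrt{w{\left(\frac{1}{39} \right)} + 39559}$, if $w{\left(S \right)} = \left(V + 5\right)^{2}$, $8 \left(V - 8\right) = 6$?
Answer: $\frac{\sqrt{635969}}{4} \approx 199.37$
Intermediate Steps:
$V = \frac{35}{4}$ ($V = 8 + \frac{1}{8} \cdot 6 = 8 + \frac{3}{4} = \frac{35}{4} \approx 8.75$)
$w{\left(S \right)} = \frac{3025}{16}$ ($w{\left(S \right)} = \left(\frac{35}{4} + 5\right)^{2} = \left(\frac{55}{4}\right)^{2} = \frac{3025}{16}$)
$\sqrt{w{\left(\frac{1}{39} \right)} + 39559} = \sqrt{\frac{3025}{16} + 39559} = \sqrt{\frac{635969}{16}} = \frac{\sqrt{635969}}{4}$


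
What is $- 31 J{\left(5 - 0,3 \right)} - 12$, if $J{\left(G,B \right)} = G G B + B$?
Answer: $-2430$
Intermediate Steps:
$J{\left(G,B \right)} = B + B G^{2}$ ($J{\left(G,B \right)} = G^{2} B + B = B G^{2} + B = B + B G^{2}$)
$- 31 J{\left(5 - 0,3 \right)} - 12 = - 31 \cdot 3 \left(1 + \left(5 - 0\right)^{2}\right) - 12 = - 31 \cdot 3 \left(1 + \left(5 + 0\right)^{2}\right) - 12 = - 31 \cdot 3 \left(1 + 5^{2}\right) - 12 = - 31 \cdot 3 \left(1 + 25\right) - 12 = - 31 \cdot 3 \cdot 26 - 12 = \left(-31\right) 78 - 12 = -2418 - 12 = -2430$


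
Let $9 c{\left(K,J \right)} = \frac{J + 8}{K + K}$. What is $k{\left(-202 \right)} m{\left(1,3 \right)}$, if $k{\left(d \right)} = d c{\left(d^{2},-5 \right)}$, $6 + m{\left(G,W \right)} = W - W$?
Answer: $\frac{1}{202} \approx 0.0049505$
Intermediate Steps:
$m{\left(G,W \right)} = -6$ ($m{\left(G,W \right)} = -6 + \left(W - W\right) = -6 + 0 = -6$)
$c{\left(K,J \right)} = \frac{8 + J}{18 K}$ ($c{\left(K,J \right)} = \frac{\left(J + 8\right) \frac{1}{K + K}}{9} = \frac{\left(8 + J\right) \frac{1}{2 K}}{9} = \frac{\frac{1}{2} \frac{1}{K} \left(8 + J\right)}{9} = \frac{8 + J}{18 K}$)
$k{\left(d \right)} = \frac{1}{6 d}$ ($k{\left(d \right)} = d \frac{8 - 5}{18 d^{2}} = d \frac{1}{18} \frac{1}{d^{2}} \cdot 3 = d \frac{1}{6 d^{2}} = \frac{1}{6 d}$)
$k{\left(-202 \right)} m{\left(1,3 \right)} = \frac{1}{6 \left(-202\right)} \left(-6\right) = \frac{1}{6} \left(- \frac{1}{202}\right) \left(-6\right) = \left(- \frac{1}{1212}\right) \left(-6\right) = \frac{1}{202}$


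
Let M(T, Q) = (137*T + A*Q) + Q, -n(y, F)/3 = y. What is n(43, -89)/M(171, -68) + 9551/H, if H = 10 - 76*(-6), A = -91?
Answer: 94047761/4589634 ≈ 20.491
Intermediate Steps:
n(y, F) = -3*y
M(T, Q) = -90*Q + 137*T (M(T, Q) = (137*T - 91*Q) + Q = (-91*Q + 137*T) + Q = -90*Q + 137*T)
H = 466 (H = 10 + 456 = 466)
n(43, -89)/M(171, -68) + 9551/H = (-3*43)/(-90*(-68) + 137*171) + 9551/466 = -129/(6120 + 23427) + 9551*(1/466) = -129/29547 + 9551/466 = -129*1/29547 + 9551/466 = -43/9849 + 9551/466 = 94047761/4589634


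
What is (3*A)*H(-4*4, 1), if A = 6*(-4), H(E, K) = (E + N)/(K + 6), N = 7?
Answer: 648/7 ≈ 92.571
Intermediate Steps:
H(E, K) = (7 + E)/(6 + K) (H(E, K) = (E + 7)/(K + 6) = (7 + E)/(6 + K))
A = -24
(3*A)*H(-4*4, 1) = (3*(-24))*((7 - 4*4)/(6 + 1)) = -72*(7 - 16)/7 = -72*(-9)/7 = -72*(-9/7) = 648/7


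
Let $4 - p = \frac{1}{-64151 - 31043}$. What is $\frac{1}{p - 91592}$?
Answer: $- \frac{95194}{8718628071} \approx -1.0918 \cdot 10^{-5}$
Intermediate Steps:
$p = \frac{380777}{95194}$ ($p = 4 - \frac{1}{-64151 - 31043} = 4 - \frac{1}{-95194} = 4 - - \frac{1}{95194} = 4 + \frac{1}{95194} = \frac{380777}{95194} \approx 4.0$)
$\frac{1}{p - 91592} = \frac{1}{\frac{380777}{95194} - 91592} = \frac{1}{- \frac{8718628071}{95194}} = - \frac{95194}{8718628071}$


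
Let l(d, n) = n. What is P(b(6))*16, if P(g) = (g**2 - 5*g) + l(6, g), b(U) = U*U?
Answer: 18432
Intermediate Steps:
b(U) = U**2
P(g) = g**2 - 4*g (P(g) = (g**2 - 5*g) + g = g**2 - 4*g)
P(b(6))*16 = (6**2*(-4 + 6**2))*16 = (36*(-4 + 36))*16 = (36*32)*16 = 1152*16 = 18432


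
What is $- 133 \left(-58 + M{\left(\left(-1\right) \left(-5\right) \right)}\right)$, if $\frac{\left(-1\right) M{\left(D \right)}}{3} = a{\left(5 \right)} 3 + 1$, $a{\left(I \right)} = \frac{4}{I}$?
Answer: $\frac{45353}{5} \approx 9070.6$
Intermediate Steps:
$M{\left(D \right)} = - \frac{51}{5}$ ($M{\left(D \right)} = - 3 \left(\frac{4}{5} \cdot 3 + 1\right) = - 3 \left(\frac{12}{5} + 1\right) = \left(-3\right) \frac{17}{5} = - \frac{51}{5}$)
$- 133 \left(-58 + M{\left(\left(-1\right) \left(-5\right) \right)}\right) = - 133 \left(-58 - \frac{51}{5}\right) = \left(-133\right) \left(- \frac{341}{5}\right) = \frac{45353}{5}$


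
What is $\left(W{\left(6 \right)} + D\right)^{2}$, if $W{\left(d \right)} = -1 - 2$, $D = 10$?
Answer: $49$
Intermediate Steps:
$W{\left(d \right)} = -3$ ($W{\left(d \right)} = -1 - 2 = -3$)
$\left(W{\left(6 \right)} + D\right)^{2} = \left(-3 + 10\right)^{2} = 7^{2} = 49$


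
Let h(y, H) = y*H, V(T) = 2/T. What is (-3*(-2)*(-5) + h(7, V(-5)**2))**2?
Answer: 521284/625 ≈ 834.05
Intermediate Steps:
h(y, H) = H*y
(-3*(-2)*(-5) + h(7, V(-5)**2))**2 = (-3*(-2)*(-5) + (2/(-5))**2*7)**2 = (6*(-5) + (2*(-1/5))**2*7)**2 = (-30 + (-2/5)**2*7)**2 = (-30 + (4/25)*7)**2 = (-30 + 28/25)**2 = (-722/25)**2 = 521284/625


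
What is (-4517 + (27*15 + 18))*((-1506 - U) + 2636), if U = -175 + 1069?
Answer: -966184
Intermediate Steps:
U = 894
(-4517 + (27*15 + 18))*((-1506 - U) + 2636) = (-4517 + (27*15 + 18))*((-1506 - 1*894) + 2636) = (-4517 + (405 + 18))*((-1506 - 894) + 2636) = (-4517 + 423)*(-2400 + 2636) = -4094*236 = -966184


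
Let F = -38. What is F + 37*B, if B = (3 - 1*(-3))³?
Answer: 7954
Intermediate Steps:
B = 216 (B = (3 + 3)³ = 6³ = 216)
F + 37*B = -38 + 37*216 = -38 + 7992 = 7954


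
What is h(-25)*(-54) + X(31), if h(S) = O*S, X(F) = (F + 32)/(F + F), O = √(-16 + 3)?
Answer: 63/62 + 1350*I*√13 ≈ 1.0161 + 4867.5*I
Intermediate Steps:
O = I*√13 (O = √(-13) = I*√13 ≈ 3.6056*I)
X(F) = (32 + F)/(2*F) (X(F) = (32 + F)/((2*F)) = (32 + F)*(1/(2*F)) = (32 + F)/(2*F))
h(S) = I*S*√13 (h(S) = (I*√13)*S = I*S*√13)
h(-25)*(-54) + X(31) = (I*(-25)*√13)*(-54) + (½)*(32 + 31)/31 = -25*I*√13*(-54) + (½)*(1/31)*63 = 1350*I*√13 + 63/62 = 63/62 + 1350*I*√13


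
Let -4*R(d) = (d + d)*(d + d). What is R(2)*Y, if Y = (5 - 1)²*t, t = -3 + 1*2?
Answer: 64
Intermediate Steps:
R(d) = -d² (R(d) = -(d + d)*(d + d)/4 = -2*d*2*d/4 = -d²)
t = -1 (t = -3 + 2 = -1)
Y = -16 (Y = (5 - 1)²*(-1) = 4²*(-1) = 16*(-1) = -16)
R(2)*Y = -1*2²*(-16) = -1*4*(-16) = -4*(-16) = 64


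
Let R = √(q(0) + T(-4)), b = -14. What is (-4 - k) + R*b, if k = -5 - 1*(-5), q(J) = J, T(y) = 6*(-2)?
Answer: -4 - 28*I*√3 ≈ -4.0 - 48.497*I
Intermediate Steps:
T(y) = -12
k = 0 (k = -5 + 5 = 0)
R = 2*I*√3 (R = √(0 - 12) = √(-12) = 2*I*√3 ≈ 3.4641*I)
(-4 - k) + R*b = (-4 - 1*0) + (2*I*√3)*(-14) = (-4 + 0) - 28*I*√3 = -4 - 28*I*√3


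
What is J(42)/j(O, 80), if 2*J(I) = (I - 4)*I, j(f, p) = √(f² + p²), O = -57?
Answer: 798*√9649/9649 ≈ 8.1238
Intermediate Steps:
J(I) = I*(-4 + I)/2 (J(I) = ((I - 4)*I)/2 = ((-4 + I)*I)/2 = (I*(-4 + I))/2 = I*(-4 + I)/2)
J(42)/j(O, 80) = ((½)*42*(-4 + 42))/(√((-57)² + 80²)) = ((½)*42*38)/(√(3249 + 6400)) = 798/(√9649) = 798*(√9649/9649) = 798*√9649/9649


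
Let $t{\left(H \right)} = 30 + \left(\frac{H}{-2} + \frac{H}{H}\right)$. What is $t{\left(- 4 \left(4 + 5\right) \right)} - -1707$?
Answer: $1756$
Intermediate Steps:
$t{\left(H \right)} = 31 - \frac{H}{2}$ ($t{\left(H \right)} = 30 + \left(H \left(- \frac{1}{2}\right) + 1\right) = 30 - \left(-1 + \frac{H}{2}\right) = 31 - \frac{H}{2}$)
$t{\left(- 4 \left(4 + 5\right) \right)} - -1707 = \left(31 - \frac{\left(-4\right) \left(4 + 5\right)}{2}\right) - -1707 = \left(31 - \frac{\left(-4\right) 9}{2}\right) + 1707 = \left(31 - -18\right) + 1707 = \left(31 + 18\right) + 1707 = 49 + 1707 = 1756$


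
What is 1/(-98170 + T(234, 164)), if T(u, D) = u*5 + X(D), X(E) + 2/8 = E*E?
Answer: -4/280417 ≈ -1.4264e-5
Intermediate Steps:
X(E) = -1/4 + E**2 (X(E) = -1/4 + E*E = -1/4 + E**2)
T(u, D) = -1/4 + D**2 + 5*u (T(u, D) = u*5 + (-1/4 + D**2) = 5*u + (-1/4 + D**2) = -1/4 + D**2 + 5*u)
1/(-98170 + T(234, 164)) = 1/(-98170 + (-1/4 + 164**2 + 5*234)) = 1/(-98170 + (-1/4 + 26896 + 1170)) = 1/(-98170 + 112263/4) = 1/(-280417/4) = -4/280417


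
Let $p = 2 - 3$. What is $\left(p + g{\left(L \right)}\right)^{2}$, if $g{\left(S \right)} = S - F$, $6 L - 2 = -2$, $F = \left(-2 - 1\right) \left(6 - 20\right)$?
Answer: $1849$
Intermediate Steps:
$F = 42$ ($F = - 3 \left(6 - 20\right) = \left(-3\right) \left(-14\right) = 42$)
$L = 0$ ($L = \frac{1}{3} + \frac{1}{6} \left(-2\right) = \frac{1}{3} - \frac{1}{3} = 0$)
$p = -1$
$g{\left(S \right)} = -42 + S$ ($g{\left(S \right)} = S - 42 = -42 + S$)
$\left(p + g{\left(L \right)}\right)^{2} = \left(-1 + \left(-42 + 0\right)\right)^{2} = \left(-1 - 42\right)^{2} = \left(-43\right)^{2} = 1849$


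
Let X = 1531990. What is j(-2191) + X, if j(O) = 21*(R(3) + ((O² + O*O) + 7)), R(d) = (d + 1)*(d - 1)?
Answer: 203152507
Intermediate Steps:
R(d) = (1 + d)*(-1 + d)
j(O) = 315 + 42*O² (j(O) = 21*((-1 + 3²) + ((O² + O*O) + 7)) = 21*((-1 + 9) + ((O² + O²) + 7)) = 21*(8 + (2*O² + 7)) = 21*(8 + (7 + 2*O²)) = 21*(15 + 2*O²) = 315 + 42*O²)
j(-2191) + X = (315 + 42*(-2191)²) + 1531990 = (315 + 42*4800481) + 1531990 = (315 + 201620202) + 1531990 = 201620517 + 1531990 = 203152507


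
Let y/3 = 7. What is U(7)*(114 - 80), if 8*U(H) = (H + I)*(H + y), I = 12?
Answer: 2261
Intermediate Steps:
y = 21 (y = 3*7 = 21)
U(H) = (12 + H)*(21 + H)/8 (U(H) = ((H + 12)*(H + 21))/8 = ((12 + H)*(21 + H))/8 = (12 + H)*(21 + H)/8)
U(7)*(114 - 80) = (63/2 + (⅛)*7² + (33/8)*7)*(114 - 80) = (63/2 + (⅛)*49 + 231/8)*34 = (63/2 + 49/8 + 231/8)*34 = (133/2)*34 = 2261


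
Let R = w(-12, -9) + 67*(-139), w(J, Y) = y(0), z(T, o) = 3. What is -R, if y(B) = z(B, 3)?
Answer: 9310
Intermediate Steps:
y(B) = 3
w(J, Y) = 3
R = -9310 (R = 3 + 67*(-139) = 3 - 9313 = -9310)
-R = -1*(-9310) = 9310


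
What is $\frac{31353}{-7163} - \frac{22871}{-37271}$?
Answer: $- \frac{77287130}{20536321} \approx -3.7634$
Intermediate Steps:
$\frac{31353}{-7163} - \frac{22871}{-37271} = 31353 \left(- \frac{1}{7163}\right) - - \frac{22871}{37271} = - \frac{31353}{7163} + \frac{22871}{37271} = - \frac{77287130}{20536321}$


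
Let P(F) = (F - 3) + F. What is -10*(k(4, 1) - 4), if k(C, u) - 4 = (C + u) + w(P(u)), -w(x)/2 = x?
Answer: -70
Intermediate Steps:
P(F) = -3 + 2*F (P(F) = (-3 + F) + F = -3 + 2*F)
w(x) = -2*x
k(C, u) = 10 + C - 3*u (k(C, u) = 4 + ((C + u) - 2*(-3 + 2*u)) = 4 + ((C + u) + (6 - 4*u)) = 4 + (6 + C - 3*u) = 10 + C - 3*u)
-10*(k(4, 1) - 4) = -10*((10 + 4 - 3*1) - 4) = -10*((10 + 4 - 3) - 4) = -10*(11 - 4) = -10*7 = -70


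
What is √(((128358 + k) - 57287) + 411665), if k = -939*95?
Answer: √393531 ≈ 627.32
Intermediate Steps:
k = -89205
√(((128358 + k) - 57287) + 411665) = √(((128358 - 89205) - 57287) + 411665) = √((39153 - 57287) + 411665) = √(-18134 + 411665) = √393531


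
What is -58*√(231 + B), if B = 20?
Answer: -58*√251 ≈ -918.89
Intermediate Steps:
-58*√(231 + B) = -58*√(231 + 20) = -58*√251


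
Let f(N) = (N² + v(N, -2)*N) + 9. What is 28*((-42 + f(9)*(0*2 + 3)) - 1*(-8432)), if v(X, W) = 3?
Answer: 244748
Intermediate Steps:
f(N) = 9 + N² + 3*N (f(N) = (N² + 3*N) + 9 = 9 + N² + 3*N)
28*((-42 + f(9)*(0*2 + 3)) - 1*(-8432)) = 28*((-42 + (9 + 9² + 3*9)*(0*2 + 3)) - 1*(-8432)) = 28*((-42 + (9 + 81 + 27)*(0 + 3)) + 8432) = 28*((-42 + 117*3) + 8432) = 28*((-42 + 351) + 8432) = 28*(309 + 8432) = 28*8741 = 244748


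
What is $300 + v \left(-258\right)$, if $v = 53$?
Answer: $-13374$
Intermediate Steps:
$300 + v \left(-258\right) = 300 + 53 \left(-258\right) = 300 - 13674 = -13374$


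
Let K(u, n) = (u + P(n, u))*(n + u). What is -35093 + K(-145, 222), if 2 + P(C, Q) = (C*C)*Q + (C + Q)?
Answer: -550296343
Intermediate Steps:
P(C, Q) = -2 + C + Q + Q*C**2 (P(C, Q) = -2 + ((C*C)*Q + (C + Q)) = -2 + (C**2*Q + (C + Q)) = -2 + (Q*C**2 + (C + Q)) = -2 + (C + Q + Q*C**2) = -2 + C + Q + Q*C**2)
K(u, n) = (n + u)*(-2 + n + 2*u + u*n**2) (K(u, n) = (u + (-2 + n + u + u*n**2))*(n + u) = (-2 + n + 2*u + u*n**2)*(n + u) = (n + u)*(-2 + n + 2*u + u*n**2))
-35093 + K(-145, 222) = -35093 + ((-145)**2 + 222*(-145) + 222*(-2 + 222 - 145 - 145*222**2) - 145*(-2 + 222 - 145 - 145*222**2)) = -35093 + (21025 - 32190 + 222*(-2 + 222 - 145 - 145*49284) - 145*(-2 + 222 - 145 - 145*49284)) = -35093 + (21025 - 32190 + 222*(-2 + 222 - 145 - 7146180) - 145*(-2 + 222 - 145 - 7146180)) = -35093 + (21025 - 32190 + 222*(-7146105) - 145*(-7146105)) = -35093 + (21025 - 32190 - 1586435310 + 1036185225) = -35093 - 550261250 = -550296343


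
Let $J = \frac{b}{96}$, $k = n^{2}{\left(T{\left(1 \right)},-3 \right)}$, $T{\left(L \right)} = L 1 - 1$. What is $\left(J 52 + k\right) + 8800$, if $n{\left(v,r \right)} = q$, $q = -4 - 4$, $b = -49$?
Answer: $\frac{212099}{24} \approx 8837.5$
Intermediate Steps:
$T{\left(L \right)} = -1 + L$ ($T{\left(L \right)} = L - 1 = -1 + L$)
$q = -8$
$n{\left(v,r \right)} = -8$
$k = 64$ ($k = \left(-8\right)^{2} = 64$)
$J = - \frac{49}{96} \approx -0.51042$
$\left(J 52 + k\right) + 8800 = \left(\left(- \frac{49}{96}\right) 52 + 64\right) + 8800 = \left(- \frac{637}{24} + 64\right) + 8800 = \frac{899}{24} + 8800 = \frac{212099}{24}$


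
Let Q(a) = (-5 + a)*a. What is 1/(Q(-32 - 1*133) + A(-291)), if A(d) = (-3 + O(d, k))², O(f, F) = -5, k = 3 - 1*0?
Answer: 1/28114 ≈ 3.5569e-5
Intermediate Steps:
k = 3 (k = 3 + 0 = 3)
Q(a) = a*(-5 + a)
A(d) = 64 (A(d) = (-3 - 5)² = (-8)² = 64)
1/(Q(-32 - 1*133) + A(-291)) = 1/((-32 - 1*133)*(-5 + (-32 - 1*133)) + 64) = 1/((-32 - 133)*(-5 + (-32 - 133)) + 64) = 1/(-165*(-5 - 165) + 64) = 1/(-165*(-170) + 64) = 1/(28050 + 64) = 1/28114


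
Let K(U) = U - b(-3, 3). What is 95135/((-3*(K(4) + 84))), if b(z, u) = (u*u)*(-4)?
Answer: -95135/372 ≈ -255.74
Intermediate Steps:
b(z, u) = -4*u² (b(z, u) = u²*(-4) = -4*u²)
K(U) = 36 + U (K(U) = U - (-4)*3² = U - (-4)*9 = U - 1*(-36) = U + 36 = 36 + U)
95135/((-3*(K(4) + 84))) = 95135/((-3*((36 + 4) + 84))) = 95135/((-3*(40 + 84))) = 95135/((-3*124)) = 95135/(-372) = 95135*(-1/372) = -95135/372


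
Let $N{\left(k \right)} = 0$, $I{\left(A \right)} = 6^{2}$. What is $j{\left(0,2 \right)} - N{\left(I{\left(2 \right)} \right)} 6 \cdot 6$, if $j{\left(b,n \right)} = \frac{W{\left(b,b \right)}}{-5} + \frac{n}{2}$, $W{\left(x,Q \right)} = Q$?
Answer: $1$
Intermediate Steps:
$I{\left(A \right)} = 36$
$j{\left(b,n \right)} = \frac{n}{2} - \frac{b}{5}$ ($j{\left(b,n \right)} = \frac{b}{-5} + \frac{n}{2} = b \left(- \frac{1}{5}\right) + n \frac{1}{2} = - \frac{b}{5} + \frac{n}{2} = \frac{n}{2} - \frac{b}{5}$)
$j{\left(0,2 \right)} - N{\left(I{\left(2 \right)} \right)} 6 \cdot 6 = \left(\frac{1}{2} \cdot 2 - 0\right) - 0 \cdot 6 \cdot 6 = \left(1 + 0\right) - 0 \cdot 6 = 1 - 0 = 1 + 0 = 1$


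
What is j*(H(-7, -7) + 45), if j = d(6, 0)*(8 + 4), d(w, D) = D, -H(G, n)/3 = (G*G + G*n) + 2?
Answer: 0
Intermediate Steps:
H(G, n) = -6 - 3*G² - 3*G*n (H(G, n) = -3*((G*G + G*n) + 2) = -3*((G² + G*n) + 2) = -3*(2 + G² + G*n) = -6 - 3*G² - 3*G*n)
j = 0 (j = 0*(8 + 4) = 0*12 = 0)
j*(H(-7, -7) + 45) = 0*((-6 - 3*(-7)² - 3*(-7)*(-7)) + 45) = 0*((-6 - 3*49 - 147) + 45) = 0*((-6 - 147 - 147) + 45) = 0*(-300 + 45) = 0*(-255) = 0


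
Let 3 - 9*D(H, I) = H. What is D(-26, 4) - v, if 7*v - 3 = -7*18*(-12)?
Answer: -13432/63 ≈ -213.21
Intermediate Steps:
D(H, I) = ⅓ - H/9
v = 1515/7 (v = 3/7 + (-7*18*(-12))/7 = 3/7 + (-126*(-12))/7 = 3/7 + (⅐)*1512 = 3/7 + 216 = 1515/7 ≈ 216.43)
D(-26, 4) - v = (⅓ - ⅑*(-26)) - 1*1515/7 = (⅓ + 26/9) - 1515/7 = 29/9 - 1515/7 = -13432/63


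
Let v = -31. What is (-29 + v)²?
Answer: 3600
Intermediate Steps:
(-29 + v)² = (-29 - 31)² = (-60)² = 3600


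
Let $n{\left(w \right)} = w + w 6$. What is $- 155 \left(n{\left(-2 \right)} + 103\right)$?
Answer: $-13795$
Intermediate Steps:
$n{\left(w \right)} = 7 w$ ($n{\left(w \right)} = w + 6 w = 7 w$)
$- 155 \left(n{\left(-2 \right)} + 103\right) = - 155 \left(7 \left(-2\right) + 103\right) = - 155 \left(-14 + 103\right) = \left(-155\right) 89 = -13795$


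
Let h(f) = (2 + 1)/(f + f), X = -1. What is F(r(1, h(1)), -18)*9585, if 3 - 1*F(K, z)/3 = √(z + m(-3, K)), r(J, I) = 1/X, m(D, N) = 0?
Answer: 86265 - 86265*I*√2 ≈ 86265.0 - 1.22e+5*I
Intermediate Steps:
h(f) = 3/(2*f) (h(f) = 3/((2*f)) = 3*(1/(2*f)) = 3/(2*f))
r(J, I) = -1 (r(J, I) = 1/(-1) = -1)
F(K, z) = 9 - 3*√z (F(K, z) = 9 - 3*√(z + 0) = 9 - 3*√z)
F(r(1, h(1)), -18)*9585 = (9 - 9*I*√2)*9585 = 86265 - 86265*I*√2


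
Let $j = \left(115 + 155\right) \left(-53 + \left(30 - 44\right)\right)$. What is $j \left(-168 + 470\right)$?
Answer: $-5463180$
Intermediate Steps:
$j = -18090$ ($j = 270 \left(-53 - 14\right) = 270 \left(-67\right) = -18090$)
$j \left(-168 + 470\right) = - 18090 \left(-168 + 470\right) = \left(-18090\right) 302 = -5463180$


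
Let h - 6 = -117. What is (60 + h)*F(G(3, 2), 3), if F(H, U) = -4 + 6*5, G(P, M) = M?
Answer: -1326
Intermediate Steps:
h = -111 (h = 6 - 117 = -111)
F(H, U) = 26 (F(H, U) = -4 + 30 = 26)
(60 + h)*F(G(3, 2), 3) = (60 - 111)*26 = -51*26 = -1326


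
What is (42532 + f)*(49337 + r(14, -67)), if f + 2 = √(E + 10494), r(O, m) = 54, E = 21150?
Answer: 2100599230 + 296346*√879 ≈ 2.1094e+9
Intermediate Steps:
f = -2 + 6*√879 (f = -2 + √(21150 + 10494) = -2 + √31644 = -2 + 6*√879 ≈ 175.89)
(42532 + f)*(49337 + r(14, -67)) = (42532 + (-2 + 6*√879))*(49337 + 54) = (42530 + 6*√879)*49391 = 2100599230 + 296346*√879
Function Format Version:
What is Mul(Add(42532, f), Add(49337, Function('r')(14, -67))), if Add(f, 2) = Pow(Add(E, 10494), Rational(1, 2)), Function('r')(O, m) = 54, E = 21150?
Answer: Add(2100599230, Mul(296346, Pow(879, Rational(1, 2)))) ≈ 2.1094e+9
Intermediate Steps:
f = Add(-2, Mul(6, Pow(879, Rational(1, 2)))) (f = Add(-2, Pow(Add(21150, 10494), Rational(1, 2))) = Add(-2, Pow(31644, Rational(1, 2))) = Add(-2, Mul(6, Pow(879, Rational(1, 2)))) ≈ 175.89)
Mul(Add(42532, f), Add(49337, Function('r')(14, -67))) = Mul(Add(42532, Add(-2, Mul(6, Pow(879, Rational(1, 2))))), Add(49337, 54)) = Mul(Add(42530, Mul(6, Pow(879, Rational(1, 2)))), 49391) = Add(2100599230, Mul(296346, Pow(879, Rational(1, 2))))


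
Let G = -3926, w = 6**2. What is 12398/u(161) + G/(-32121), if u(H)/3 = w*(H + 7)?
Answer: 26081639/32377968 ≈ 0.80554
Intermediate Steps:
w = 36
u(H) = 756 + 108*H (u(H) = 3*(36*(H + 7)) = 3*(36*(7 + H)) = 3*(252 + 36*H) = 756 + 108*H)
12398/u(161) + G/(-32121) = 12398/(756 + 108*161) - 3926/(-32121) = 12398/(756 + 17388) - 3926*(-1/32121) = 12398/18144 + 3926/32121 = 12398*(1/18144) + 3926/32121 = 6199/9072 + 3926/32121 = 26081639/32377968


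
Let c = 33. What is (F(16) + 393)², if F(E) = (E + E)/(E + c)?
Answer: 372065521/2401 ≈ 1.5496e+5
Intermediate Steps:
F(E) = 2*E/(33 + E) (F(E) = (E + E)/(E + 33) = (2*E)/(33 + E) = 2*E/(33 + E))
(F(16) + 393)² = (2*16/(33 + 16) + 393)² = (2*16/49 + 393)² = (2*16*(1/49) + 393)² = (32/49 + 393)² = (19289/49)² = 372065521/2401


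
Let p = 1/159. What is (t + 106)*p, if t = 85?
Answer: 191/159 ≈ 1.2013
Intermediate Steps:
p = 1/159 ≈ 0.0062893
(t + 106)*p = (85 + 106)*(1/159) = 191*(1/159) = 191/159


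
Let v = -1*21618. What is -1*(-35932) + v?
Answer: 14314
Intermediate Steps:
v = -21618
-1*(-35932) + v = -1*(-35932) - 21618 = 35932 - 21618 = 14314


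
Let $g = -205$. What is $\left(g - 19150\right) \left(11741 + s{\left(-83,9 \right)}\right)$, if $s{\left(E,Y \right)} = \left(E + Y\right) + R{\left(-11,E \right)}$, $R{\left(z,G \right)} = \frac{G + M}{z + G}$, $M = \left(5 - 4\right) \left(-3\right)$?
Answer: $- \frac{10614127160}{47} \approx -2.2583 \cdot 10^{8}$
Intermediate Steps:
$M = -3$ ($M = 1 \left(-3\right) = -3$)
$R{\left(z,G \right)} = \frac{-3 + G}{G + z}$ ($R{\left(z,G \right)} = \frac{G - 3}{z + G} = \frac{-3 + G}{G + z}$)
$s{\left(E,Y \right)} = E + Y + \frac{-3 + E}{-11 + E}$ ($s{\left(E,Y \right)} = \left(E + Y\right) + \frac{-3 + E}{E - 11} = \left(E + Y\right) + \frac{-3 + E}{-11 + E} = E + Y + \frac{-3 + E}{-11 + E}$)
$\left(g - 19150\right) \left(11741 + s{\left(-83,9 \right)}\right) = \left(-205 - 19150\right) \left(11741 + \frac{-3 - 83 + \left(-11 - 83\right) \left(-83 + 9\right)}{-11 - 83}\right) = - 19355 \left(11741 + \frac{-3 - 83 - -6956}{-94}\right) = - 19355 \left(11741 - \frac{-3 - 83 + 6956}{94}\right) = - 19355 \left(11741 - \frac{3435}{47}\right) = \left(-19355\right) \frac{548392}{47} = - \frac{10614127160}{47}$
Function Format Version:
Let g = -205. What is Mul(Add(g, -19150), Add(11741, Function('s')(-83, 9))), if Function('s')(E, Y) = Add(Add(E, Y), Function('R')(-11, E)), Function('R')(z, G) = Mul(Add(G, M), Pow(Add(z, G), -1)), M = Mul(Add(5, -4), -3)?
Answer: Rational(-10614127160, 47) ≈ -2.2583e+8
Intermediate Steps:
M = -3 (M = Mul(1, -3) = -3)
Function('R')(z, G) = Mul(Pow(Add(G, z), -1), Add(-3, G)) (Function('R')(z, G) = Mul(Add(G, -3), Pow(Add(z, G), -1)) = Mul(Add(-3, G), Pow(Add(G, z), -1)) = Mul(Pow(Add(G, z), -1), Add(-3, G)))
Function('s')(E, Y) = Add(E, Y, Mul(Pow(Add(-11, E), -1), Add(-3, E))) (Function('s')(E, Y) = Add(Add(E, Y), Mul(Pow(Add(E, -11), -1), Add(-3, E))) = Add(Add(E, Y), Mul(Pow(Add(-11, E), -1), Add(-3, E))) = Add(E, Y, Mul(Pow(Add(-11, E), -1), Add(-3, E))))
Mul(Add(g, -19150), Add(11741, Function('s')(-83, 9))) = Mul(Add(-205, -19150), Add(11741, Mul(Pow(Add(-11, -83), -1), Add(-3, -83, Mul(Add(-11, -83), Add(-83, 9)))))) = Mul(-19355, Add(11741, Mul(Pow(-94, -1), Add(-3, -83, Mul(-94, -74))))) = Mul(-19355, Add(11741, Mul(Rational(-1, 94), Add(-3, -83, 6956)))) = Mul(-19355, Add(11741, Mul(Rational(-1, 94), 6870))) = Mul(-19355, Add(11741, Rational(-3435, 47))) = Mul(-19355, Rational(548392, 47)) = Rational(-10614127160, 47)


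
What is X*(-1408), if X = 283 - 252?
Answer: -43648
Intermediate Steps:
X = 31
X*(-1408) = 31*(-1408) = -43648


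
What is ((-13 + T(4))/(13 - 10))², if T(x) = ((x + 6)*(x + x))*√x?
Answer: 2401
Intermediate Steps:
T(x) = 2*x^(3/2)*(6 + x) (T(x) = ((6 + x)*(2*x))*√x = (2*x*(6 + x))*√x = 2*x^(3/2)*(6 + x))
((-13 + T(4))/(13 - 10))² = ((-13 + 2*4^(3/2)*(6 + 4))/(13 - 10))² = ((-13 + 2*8*10)/3)² = ((-13 + 160)*(⅓))² = (147*(⅓))² = 49² = 2401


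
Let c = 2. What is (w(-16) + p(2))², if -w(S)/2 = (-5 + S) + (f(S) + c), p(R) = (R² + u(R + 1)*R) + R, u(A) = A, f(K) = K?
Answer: 6724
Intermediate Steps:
p(R) = R + R² + R*(1 + R) (p(R) = (R² + (R + 1)*R) + R = (R² + (1 + R)*R) + R = (R² + R*(1 + R)) + R = R + R² + R*(1 + R))
w(S) = 6 - 4*S (w(S) = -2*((-5 + S) + (S + 2)) = -2*((-5 + S) + (2 + S)) = -2*(-3 + 2*S) = 6 - 4*S)
(w(-16) + p(2))² = ((6 - 4*(-16)) + 2*2*(1 + 2))² = ((6 + 64) + 2*2*3)² = (70 + 12)² = 82² = 6724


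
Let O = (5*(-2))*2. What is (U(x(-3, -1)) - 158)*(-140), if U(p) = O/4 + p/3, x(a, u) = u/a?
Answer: 205240/9 ≈ 22804.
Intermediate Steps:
O = -20 (O = -10*2 = -20)
U(p) = -5 + p/3 (U(p) = -20/4 + p/3 = -20*¼ + p*(⅓) = -5 + p/3)
(U(x(-3, -1)) - 158)*(-140) = ((-5 + (-1/(-3))/3) - 158)*(-140) = ((-5 + (-1*(-⅓))/3) - 158)*(-140) = ((-5 + (⅓)*(⅓)) - 158)*(-140) = ((-5 + ⅑) - 158)*(-140) = (-44/9 - 158)*(-140) = -1466/9*(-140) = 205240/9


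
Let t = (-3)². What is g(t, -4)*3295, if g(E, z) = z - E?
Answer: -42835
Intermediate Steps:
t = 9
g(t, -4)*3295 = (-4 - 1*9)*3295 = (-4 - 9)*3295 = -13*3295 = -42835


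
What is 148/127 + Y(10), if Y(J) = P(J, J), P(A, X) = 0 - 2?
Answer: -106/127 ≈ -0.83465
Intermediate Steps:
P(A, X) = -2
Y(J) = -2
148/127 + Y(10) = 148/127 - 2 = -106/127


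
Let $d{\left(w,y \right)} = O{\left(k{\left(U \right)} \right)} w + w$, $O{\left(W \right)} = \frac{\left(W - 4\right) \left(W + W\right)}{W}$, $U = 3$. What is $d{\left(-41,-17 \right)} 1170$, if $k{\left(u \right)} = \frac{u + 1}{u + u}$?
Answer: $271830$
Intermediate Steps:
$k{\left(u \right)} = \frac{1 + u}{2 u}$
$O{\left(W \right)} = -8 + 2 W$ ($O{\left(W \right)} = \frac{\left(-4 + W\right) 2 W}{W} = \frac{2 W \left(-4 + W\right)}{W} = -8 + 2 W$)
$d{\left(w,y \right)} = - \frac{17 w}{3}$ ($d{\left(w,y \right)} = \left(-8 + 2 \frac{1 + 3}{2 \cdot 3}\right) w + w = \left(-8 + 2 \cdot \frac{1}{2} \cdot \frac{1}{3} \cdot 4\right) w + w = \left(-8 + 2 \cdot \frac{2}{3}\right) w + w = \left(-8 + \frac{4}{3}\right) w + w = - \frac{20 w}{3} + w = - \frac{17 w}{3}$)
$d{\left(-41,-17 \right)} 1170 = \left(- \frac{17}{3}\right) \left(-41\right) 1170 = \frac{697}{3} \cdot 1170 = 271830$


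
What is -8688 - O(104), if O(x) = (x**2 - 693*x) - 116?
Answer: 52684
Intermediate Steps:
O(x) = -116 + x**2 - 693*x
-8688 - O(104) = -8688 - (-116 + 104**2 - 693*104) = -8688 - (-116 + 10816 - 72072) = -8688 - 1*(-61372) = -8688 + 61372 = 52684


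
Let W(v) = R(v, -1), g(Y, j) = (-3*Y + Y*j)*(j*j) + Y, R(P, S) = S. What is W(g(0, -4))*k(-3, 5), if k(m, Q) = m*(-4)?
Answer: -12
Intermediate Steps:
k(m, Q) = -4*m
g(Y, j) = Y + j**2*(-3*Y + Y*j) (g(Y, j) = (-3*Y + Y*j)*j**2 + Y = j**2*(-3*Y + Y*j) + Y = Y + j**2*(-3*Y + Y*j))
W(v) = -1
W(g(0, -4))*k(-3, 5) = -(-4)*(-3) = -1*12 = -12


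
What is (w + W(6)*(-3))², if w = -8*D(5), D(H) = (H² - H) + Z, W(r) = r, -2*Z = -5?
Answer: 39204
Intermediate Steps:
Z = 5/2 (Z = -½*(-5) = 5/2 ≈ 2.5000)
D(H) = 5/2 + H² - H (D(H) = (H² - H) + 5/2 = 5/2 + H² - H)
w = -180 (w = -8*(5/2 + 5² - 1*5) = -8*(5/2 + 25 - 5) = -8*45/2 = -180)
(w + W(6)*(-3))² = (-180 + 6*(-3))² = (-180 - 18)² = (-198)² = 39204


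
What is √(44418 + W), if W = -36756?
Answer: √7662 ≈ 87.533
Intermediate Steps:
√(44418 + W) = √(44418 - 36756) = √7662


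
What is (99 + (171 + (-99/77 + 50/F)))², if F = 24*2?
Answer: 2053811761/28224 ≈ 72768.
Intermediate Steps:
F = 48
(99 + (171 + (-99/77 + 50/F)))² = (99 + (171 + (-99/77 + 50/48)))² = (99 + (171 + (-99*1/77 + 50*(1/48))))² = (99 + (171 + (-9/7 + 25/24)))² = (99 + (171 - 41/168))² = (99 + 28687/168)² = (45319/168)² = 2053811761/28224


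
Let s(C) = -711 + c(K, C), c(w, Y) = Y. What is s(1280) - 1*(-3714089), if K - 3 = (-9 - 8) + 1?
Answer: 3714658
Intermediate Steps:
K = -13 (K = 3 + ((-9 - 8) + 1) = 3 + (-17 + 1) = 3 - 16 = -13)
s(C) = -711 + C
s(1280) - 1*(-3714089) = (-711 + 1280) - 1*(-3714089) = 569 + 3714089 = 3714658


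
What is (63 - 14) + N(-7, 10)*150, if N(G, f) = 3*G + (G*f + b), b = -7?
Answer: -14651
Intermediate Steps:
N(G, f) = -7 + 3*G + G*f (N(G, f) = 3*G + (G*f - 7) = 3*G + (-7 + G*f) = -7 + 3*G + G*f)
(63 - 14) + N(-7, 10)*150 = (63 - 14) + (-7 + 3*(-7) - 7*10)*150 = 49 + (-7 - 21 - 70)*150 = 49 - 98*150 = 49 - 14700 = -14651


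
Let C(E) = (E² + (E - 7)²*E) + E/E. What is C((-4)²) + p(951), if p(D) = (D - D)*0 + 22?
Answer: 1575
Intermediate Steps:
p(D) = 22 (p(D) = 0*0 + 22 = 0 + 22 = 22)
C(E) = 1 + E² + E*(-7 + E)² (C(E) = (E² + (-7 + E)²*E) + 1 = (E² + E*(-7 + E)²) + 1 = 1 + E² + E*(-7 + E)²)
C((-4)²) + p(951) = (1 + ((-4)²)² + (-4)²*(-7 + (-4)²)²) + 22 = (1 + 16² + 16*(-7 + 16)²) + 22 = (1 + 256 + 16*9²) + 22 = (1 + 256 + 16*81) + 22 = (1 + 256 + 1296) + 22 = 1553 + 22 = 1575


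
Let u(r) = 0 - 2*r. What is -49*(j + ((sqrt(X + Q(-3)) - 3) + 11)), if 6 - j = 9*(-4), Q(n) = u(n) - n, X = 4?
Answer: -2450 - 49*sqrt(13) ≈ -2626.7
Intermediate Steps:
u(r) = -2*r
Q(n) = -3*n (Q(n) = -2*n - n = -3*n)
j = 42 (j = 6 - 9*(-4) = 6 - 1*(-36) = 6 + 36 = 42)
-49*(j + ((sqrt(X + Q(-3)) - 3) + 11)) = -49*(42 + ((sqrt(4 - 3*(-3)) - 3) + 11)) = -49*(42 + ((sqrt(4 + 9) - 3) + 11)) = -49*(42 + ((sqrt(13) - 3) + 11)) = -49*(42 + ((-3 + sqrt(13)) + 11)) = -49*(42 + (8 + sqrt(13))) = -49*(50 + sqrt(13)) = -2450 - 49*sqrt(13)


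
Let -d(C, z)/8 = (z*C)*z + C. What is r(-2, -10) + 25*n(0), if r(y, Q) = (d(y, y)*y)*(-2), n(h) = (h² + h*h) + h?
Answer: 320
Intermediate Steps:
d(C, z) = -8*C - 8*C*z² (d(C, z) = -8*((z*C)*z + C) = -8*((C*z)*z + C) = -8*(C*z² + C) = -8*(C + C*z²) = -8*C - 8*C*z²)
n(h) = h + 2*h² (n(h) = (h² + h²) + h = 2*h² + h = h + 2*h²)
r(y, Q) = 16*y²*(1 + y²) (r(y, Q) = ((-8*y*(1 + y²))*y)*(-2) = -8*y²*(1 + y²)*(-2) = 16*y²*(1 + y²))
r(-2, -10) + 25*n(0) = 16*(-2)²*(1 + (-2)²) + 25*(0*(1 + 2*0)) = 16*4*(1 + 4) + 25*(0*(1 + 0)) = 16*4*5 + 25*(0*1) = 320 + 25*0 = 320 + 0 = 320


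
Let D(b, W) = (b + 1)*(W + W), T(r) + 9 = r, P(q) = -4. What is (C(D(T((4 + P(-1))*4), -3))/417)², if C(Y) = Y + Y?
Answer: 1024/19321 ≈ 0.052999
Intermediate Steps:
T(r) = -9 + r
D(b, W) = 2*W*(1 + b) (D(b, W) = (1 + b)*(2*W) = 2*W*(1 + b))
C(Y) = 2*Y
(C(D(T((4 + P(-1))*4), -3))/417)² = ((2*(2*(-3)*(1 + (-9 + (4 - 4)*4))))/417)² = ((2*(2*(-3)*(1 + (-9 + 0*4))))*(1/417))² = ((2*(2*(-3)*(1 + (-9 + 0))))*(1/417))² = ((2*(2*(-3)*(1 - 9)))*(1/417))² = ((2*(2*(-3)*(-8)))*(1/417))² = ((2*48)*(1/417))² = (96*(1/417))² = (32/139)² = 1024/19321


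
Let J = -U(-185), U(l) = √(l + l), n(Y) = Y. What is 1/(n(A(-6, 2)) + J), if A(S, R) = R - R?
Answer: I*√370/370 ≈ 0.051988*I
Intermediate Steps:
A(S, R) = 0
U(l) = √2*√l (U(l) = √(2*l) = √2*√l)
J = -I*√370 (J = -√2*√(-185) = -√2*I*√185 = -I*√370 ≈ -19.235*I)
1/(n(A(-6, 2)) + J) = 1/(0 - I*√370) = 1/(-I*√370) = I*√370/370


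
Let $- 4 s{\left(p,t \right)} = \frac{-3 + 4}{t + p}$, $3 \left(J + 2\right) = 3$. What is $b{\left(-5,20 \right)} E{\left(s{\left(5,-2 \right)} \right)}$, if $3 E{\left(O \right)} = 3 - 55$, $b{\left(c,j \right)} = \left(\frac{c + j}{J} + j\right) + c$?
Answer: $0$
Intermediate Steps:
$J = -1$ ($J = -2 + \frac{1}{3} \cdot 3 = -2 + 1 = -1$)
$s{\left(p,t \right)} = - \frac{1}{4 \left(p + t\right)}$ ($s{\left(p,t \right)} = - \frac{\left(-3 + 4\right) \frac{1}{t + p}}{4} = - \frac{1 \frac{1}{p + t}}{4} = - \frac{1}{4 \left(p + t\right)}$)
$b{\left(c,j \right)} = 0$ ($b{\left(c,j \right)} = \left(\frac{c + j}{-1} + j\right) + c = \left(\left(c + j\right) \left(-1\right) + j\right) + c = \left(\left(- c - j\right) + j\right) + c = - c + c = 0$)
$E{\left(O \right)} = - \frac{52}{3}$ ($E{\left(O \right)} = \frac{3 - 55}{3} = \frac{1}{3} \left(-52\right) = - \frac{52}{3}$)
$b{\left(-5,20 \right)} E{\left(s{\left(5,-2 \right)} \right)} = 0 \left(- \frac{52}{3}\right) = 0$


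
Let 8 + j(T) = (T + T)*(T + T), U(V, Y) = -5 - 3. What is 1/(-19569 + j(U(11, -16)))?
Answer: -1/19321 ≈ -5.1757e-5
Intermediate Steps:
U(V, Y) = -8
j(T) = -8 + 4*T² (j(T) = -8 + (T + T)*(T + T) = -8 + (2*T)*(2*T) = -8 + 4*T²)
1/(-19569 + j(U(11, -16))) = 1/(-19569 + (-8 + 4*(-8)²)) = 1/(-19569 + (-8 + 4*64)) = 1/(-19569 + (-8 + 256)) = 1/(-19569 + 248) = 1/(-19321) = -1/19321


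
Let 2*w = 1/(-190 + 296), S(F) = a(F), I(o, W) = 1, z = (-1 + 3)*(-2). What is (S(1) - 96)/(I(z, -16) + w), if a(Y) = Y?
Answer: -20140/213 ≈ -94.554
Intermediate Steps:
z = -4 (z = 2*(-2) = -4)
S(F) = F
w = 1/212 (w = 1/(2*(-190 + 296)) = (½)/106 = (½)*(1/106) = 1/212 ≈ 0.0047170)
(S(1) - 96)/(I(z, -16) + w) = (1 - 96)/(1 + 1/212) = -95/213/212 = -95*212/213 = -20140/213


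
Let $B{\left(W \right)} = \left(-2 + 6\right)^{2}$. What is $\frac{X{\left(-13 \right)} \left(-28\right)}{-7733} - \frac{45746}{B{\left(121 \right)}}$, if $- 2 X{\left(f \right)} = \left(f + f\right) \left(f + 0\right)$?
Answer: $- \frac{176914765}{61864} \approx -2859.7$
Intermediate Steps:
$X{\left(f \right)} = - f^{2}$ ($X{\left(f \right)} = - \frac{\left(f + f\right) \left(f + 0\right)}{2} = - \frac{2 f f}{2} = - \frac{2 f^{2}}{2} = - f^{2}$)
$B{\left(W \right)} = 16$ ($B{\left(W \right)} = 4^{2} = 16$)
$\frac{X{\left(-13 \right)} \left(-28\right)}{-7733} - \frac{45746}{B{\left(121 \right)}} = \frac{- \left(-13\right)^{2} \left(-28\right)}{-7733} - \frac{45746}{16} = \left(-1\right) 169 \left(-28\right) \left(- \frac{1}{7733}\right) - \frac{22873}{8} = \left(-169\right) \left(-28\right) \left(- \frac{1}{7733}\right) - \frac{22873}{8} = 4732 \left(- \frac{1}{7733}\right) - \frac{22873}{8} = - \frac{4732}{7733} - \frac{22873}{8} = - \frac{176914765}{61864}$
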